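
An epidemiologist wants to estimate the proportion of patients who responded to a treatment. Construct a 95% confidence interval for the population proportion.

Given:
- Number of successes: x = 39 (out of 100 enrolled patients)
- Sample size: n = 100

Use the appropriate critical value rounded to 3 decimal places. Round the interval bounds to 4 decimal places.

Sample proportion: p̂ = 39/100 = 0.390000

Check conditions for normal approximation:
  np̂ = 39 ≥ 10 ✓
  n(1-p̂) = 61 ≥ 10 ✓

The sample is large enough, so use a z-interval (normal approximation) for the proportion.

For 95% confidence, z* = 1.96 (from standard normal table)

Standard error: SE = √(p̂(1-p̂)/n) = √(0.390000×0.610000/100) = 0.04877499

Margin of error: E = z* × SE = 1.96 × 0.04877499 = 0.095599

Z-interval: p̂ ± E = 0.390000 ± 0.095599 = (0.294401, 0.485599)

Rounded to 4 decimal places:

(0.2944, 0.4856)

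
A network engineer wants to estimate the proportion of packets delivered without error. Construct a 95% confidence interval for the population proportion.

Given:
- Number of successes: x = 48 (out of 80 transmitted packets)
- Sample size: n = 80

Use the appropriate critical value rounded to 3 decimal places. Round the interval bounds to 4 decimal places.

Sample proportion: p̂ = 48/80 = 0.600000

Check conditions for normal approximation:
  np̂ = 48 ≥ 10 ✓
  n(1-p̂) = 32 ≥ 10 ✓

The sample is large enough, so use a z-interval (normal approximation) for the proportion.

For 95% confidence, z* = 1.96 (from standard normal table)

Standard error: SE = √(p̂(1-p̂)/n) = √(0.600000×0.400000/80) = 0.05477226

Margin of error: E = z* × SE = 1.96 × 0.05477226 = 0.107354

Z-interval: p̂ ± E = 0.600000 ± 0.107354 = (0.492646, 0.707354)

Rounded to 4 decimal places:

(0.4926, 0.7074)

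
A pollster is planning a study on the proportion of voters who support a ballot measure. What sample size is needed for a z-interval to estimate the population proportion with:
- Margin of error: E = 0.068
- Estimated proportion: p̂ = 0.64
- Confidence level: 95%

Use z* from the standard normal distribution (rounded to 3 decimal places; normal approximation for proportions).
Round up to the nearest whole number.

Using z* for proportion z-interval (normal approximation).

For 95% confidence, z* = 1.96 (from standard normal table)

Sample size formula for proportion z-interval: n = z*²p̂(1-p̂)/E²

n = 1.96² × 0.64 × 0.36 / 0.068²
  = 3.8416 × 0.2304 / 0.004624
  = 191.4154

Round up to the nearest whole number: n = 192

192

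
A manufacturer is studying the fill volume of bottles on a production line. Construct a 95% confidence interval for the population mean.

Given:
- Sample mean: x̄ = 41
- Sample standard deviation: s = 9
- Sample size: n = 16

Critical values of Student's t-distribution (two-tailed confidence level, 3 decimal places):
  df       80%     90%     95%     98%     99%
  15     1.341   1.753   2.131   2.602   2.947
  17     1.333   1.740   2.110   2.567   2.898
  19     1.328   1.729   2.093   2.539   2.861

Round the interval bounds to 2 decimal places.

The population standard deviation σ is unknown (only the sample standard deviation s is given), so use a t-interval with df = n - 1 = 16 - 1 = 15.

For 95% confidence with df = 15, t* = 2.131 (from t-table)

Standard error: SE = s/√n = 9/√16 = 2.250000

Margin of error: E = t* × SE = 2.131 × 2.250000 = 4.7947

T-interval: x̄ ± E = 41 ± 4.7947 = (36.2052, 45.7948)

Rounded to 2 decimal places:

(36.21, 45.79)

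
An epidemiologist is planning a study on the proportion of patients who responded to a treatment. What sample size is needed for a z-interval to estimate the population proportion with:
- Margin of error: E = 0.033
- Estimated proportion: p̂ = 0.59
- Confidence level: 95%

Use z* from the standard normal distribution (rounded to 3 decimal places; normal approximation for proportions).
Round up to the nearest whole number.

Using z* for proportion z-interval (normal approximation).

For 95% confidence, z* = 1.96 (from standard normal table)

Sample size formula for proportion z-interval: n = z*²p̂(1-p̂)/E²

n = 1.96² × 0.59 × 0.41 / 0.033²
  = 3.8416 × 0.2419 / 0.001089
  = 853.3361

Round up to the nearest whole number: n = 854

854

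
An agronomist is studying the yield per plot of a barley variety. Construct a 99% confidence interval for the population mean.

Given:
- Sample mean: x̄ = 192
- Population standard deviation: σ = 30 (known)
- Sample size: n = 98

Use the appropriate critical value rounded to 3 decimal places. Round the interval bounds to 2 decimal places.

The population standard deviation σ is known, so use a z-interval (standard normal critical value).

For 99% confidence, z* = 2.576 (from standard normal table)

Standard error: SE = σ/√n = 30/√98 = 3.030458

Margin of error: E = z* × SE = 2.576 × 3.030458 = 7.8065

Z-interval: x̄ ± E = 192 ± 7.8065 = (184.1935, 199.8065)

Rounded to 2 decimal places:

(184.19, 199.81)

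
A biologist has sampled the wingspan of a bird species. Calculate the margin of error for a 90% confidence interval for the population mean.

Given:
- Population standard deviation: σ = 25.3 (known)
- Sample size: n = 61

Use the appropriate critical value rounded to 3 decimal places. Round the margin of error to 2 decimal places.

The population standard deviation σ is known, so use the z-interval margin of error formula.

For 90% confidence, z* = 1.645 (from standard normal table)

Margin of error formula for z-interval: E = z* × σ/√n

E = 1.645 × 25.3/√61
  = 1.645 × 3.239333
  = 5.3287

Rounded to 2 decimal places:

5.33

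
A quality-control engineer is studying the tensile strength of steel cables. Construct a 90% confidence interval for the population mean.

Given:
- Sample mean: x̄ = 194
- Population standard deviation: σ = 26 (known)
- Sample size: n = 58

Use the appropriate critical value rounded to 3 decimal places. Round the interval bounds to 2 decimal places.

The population standard deviation σ is known, so use a z-interval (standard normal critical value).

For 90% confidence, z* = 1.645 (from standard normal table)

Standard error: SE = σ/√n = 26/√58 = 3.413967

Margin of error: E = z* × SE = 1.645 × 3.413967 = 5.6160

Z-interval: x̄ ± E = 194 ± 5.6160 = (188.3840, 199.6160)

Rounded to 2 decimal places:

(188.38, 199.62)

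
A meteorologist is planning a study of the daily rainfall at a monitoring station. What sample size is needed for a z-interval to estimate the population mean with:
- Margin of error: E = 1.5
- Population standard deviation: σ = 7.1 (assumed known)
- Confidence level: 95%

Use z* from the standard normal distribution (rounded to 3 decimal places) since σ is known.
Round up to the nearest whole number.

Using z* since population σ is known (z-interval formula).

For 95% confidence, z* = 1.96 (from standard normal table)

Sample size formula for z-interval: n = (z*σ/E)²

n = (1.96 × 7.1 / 1.5)²
  = (9.277333)²
  = 86.0689

Round up to the nearest whole number: n = 87

87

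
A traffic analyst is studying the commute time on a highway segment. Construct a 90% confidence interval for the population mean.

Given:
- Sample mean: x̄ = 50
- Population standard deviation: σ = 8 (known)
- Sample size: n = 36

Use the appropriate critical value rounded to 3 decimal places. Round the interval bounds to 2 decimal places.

The population standard deviation σ is known, so use a z-interval (standard normal critical value).

For 90% confidence, z* = 1.645 (from standard normal table)

Standard error: SE = σ/√n = 8/√36 = 1.333333

Margin of error: E = z* × SE = 1.645 × 1.333333 = 2.1933

Z-interval: x̄ ± E = 50 ± 2.1933 = (47.8067, 52.1933)

Rounded to 2 decimal places:

(47.81, 52.19)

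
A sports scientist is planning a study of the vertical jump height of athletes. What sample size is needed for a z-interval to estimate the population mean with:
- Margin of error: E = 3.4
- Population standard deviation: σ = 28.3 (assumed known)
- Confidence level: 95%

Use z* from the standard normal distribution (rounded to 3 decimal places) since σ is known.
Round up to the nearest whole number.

Using z* since population σ is known (z-interval formula).

For 95% confidence, z* = 1.96 (from standard normal table)

Sample size formula for z-interval: n = (z*σ/E)²

n = (1.96 × 28.3 / 3.4)²
  = (16.314118)²
  = 266.1504

Round up to the nearest whole number: n = 267

267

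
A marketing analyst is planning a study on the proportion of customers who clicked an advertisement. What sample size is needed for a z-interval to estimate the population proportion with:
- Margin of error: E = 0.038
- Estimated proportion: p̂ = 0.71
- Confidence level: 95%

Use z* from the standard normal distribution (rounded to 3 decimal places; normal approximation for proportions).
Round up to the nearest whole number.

Using z* for proportion z-interval (normal approximation).

For 95% confidence, z* = 1.96 (from standard normal table)

Sample size formula for proportion z-interval: n = z*²p̂(1-p̂)/E²

n = 1.96² × 0.71 × 0.29 / 0.038²
  = 3.8416 × 0.2059 / 0.001444
  = 547.7739

Round up to the nearest whole number: n = 548

548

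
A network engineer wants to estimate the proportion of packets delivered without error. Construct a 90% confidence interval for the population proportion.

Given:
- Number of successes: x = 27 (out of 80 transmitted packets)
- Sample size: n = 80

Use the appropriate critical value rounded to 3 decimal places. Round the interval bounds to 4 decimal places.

Sample proportion: p̂ = 27/80 = 0.337500

Check conditions for normal approximation:
  np̂ = 27 ≥ 10 ✓
  n(1-p̂) = 53 ≥ 10 ✓

The sample is large enough, so use a z-interval (normal approximation) for the proportion.

For 90% confidence, z* = 1.645 (from standard normal table)

Standard error: SE = √(p̂(1-p̂)/n) = √(0.337500×0.662500/80) = 0.05286702

Margin of error: E = z* × SE = 1.645 × 0.05286702 = 0.086966

Z-interval: p̂ ± E = 0.337500 ± 0.086966 = (0.250534, 0.424466)

Rounded to 4 decimal places:

(0.2505, 0.4245)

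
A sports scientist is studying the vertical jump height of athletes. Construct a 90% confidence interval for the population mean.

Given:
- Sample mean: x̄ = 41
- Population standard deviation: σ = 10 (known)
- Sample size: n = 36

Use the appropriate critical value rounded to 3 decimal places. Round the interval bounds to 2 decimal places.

The population standard deviation σ is known, so use a z-interval (standard normal critical value).

For 90% confidence, z* = 1.645 (from standard normal table)

Standard error: SE = σ/√n = 10/√36 = 1.666667

Margin of error: E = z* × SE = 1.645 × 1.666667 = 2.7417

Z-interval: x̄ ± E = 41 ± 2.7417 = (38.2583, 43.7417)

Rounded to 2 decimal places:

(38.26, 43.74)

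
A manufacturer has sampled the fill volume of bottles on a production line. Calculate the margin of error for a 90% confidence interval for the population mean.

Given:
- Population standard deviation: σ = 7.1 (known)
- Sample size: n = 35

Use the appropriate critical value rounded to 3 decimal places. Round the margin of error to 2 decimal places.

The population standard deviation σ is known, so use the z-interval margin of error formula.

For 90% confidence, z* = 1.645 (from standard normal table)

Margin of error formula for z-interval: E = z* × σ/√n

E = 1.645 × 7.1/√35
  = 1.645 × 1.200119
  = 1.9742

Rounded to 2 decimal places:

1.97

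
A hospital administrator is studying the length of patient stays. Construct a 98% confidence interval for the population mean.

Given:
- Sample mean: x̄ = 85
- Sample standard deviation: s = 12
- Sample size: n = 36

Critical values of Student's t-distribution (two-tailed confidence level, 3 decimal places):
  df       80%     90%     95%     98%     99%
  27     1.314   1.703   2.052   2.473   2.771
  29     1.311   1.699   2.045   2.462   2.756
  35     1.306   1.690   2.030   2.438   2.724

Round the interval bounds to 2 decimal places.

The population standard deviation σ is unknown (only the sample standard deviation s is given), so use a t-interval with df = n - 1 = 36 - 1 = 35.

For 98% confidence with df = 35, t* = 2.438 (from t-table)

Standard error: SE = s/√n = 12/√36 = 2.000000

Margin of error: E = t* × SE = 2.438 × 2.000000 = 4.8760

T-interval: x̄ ± E = 85 ± 4.8760 = (80.1240, 89.8760)

Rounded to 2 decimal places:

(80.12, 89.88)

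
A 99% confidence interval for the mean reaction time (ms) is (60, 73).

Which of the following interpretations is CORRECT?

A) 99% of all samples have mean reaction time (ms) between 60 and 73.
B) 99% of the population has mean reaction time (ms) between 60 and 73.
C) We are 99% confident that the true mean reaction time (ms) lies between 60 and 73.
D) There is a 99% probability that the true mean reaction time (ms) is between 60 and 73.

A confidence interval represents our confidence in the procedure, not a probability statement about the parameter.

Key concept: If we repeated this sampling process many times and computed a 99% CI each time, about 99% of those intervals would contain the true population parameter.

For this specific interval (60, 73):
- Midpoint (point estimate): 66.5
- Margin of error: 6.5

The correct interpretation is the one stating confidence that the true parameter lies in the interval — option C.

C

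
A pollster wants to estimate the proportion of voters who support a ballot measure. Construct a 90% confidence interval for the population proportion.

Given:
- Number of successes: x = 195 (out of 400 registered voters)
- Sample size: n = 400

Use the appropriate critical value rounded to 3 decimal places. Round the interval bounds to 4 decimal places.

Sample proportion: p̂ = 195/400 = 0.487500

Check conditions for normal approximation:
  np̂ = 195 ≥ 10 ✓
  n(1-p̂) = 205 ≥ 10 ✓

The sample is large enough, so use a z-interval (normal approximation) for the proportion.

For 90% confidence, z* = 1.645 (from standard normal table)

Standard error: SE = √(p̂(1-p̂)/n) = √(0.487500×0.512500/400) = 0.02499219

Margin of error: E = z* × SE = 1.645 × 0.02499219 = 0.041112

Z-interval: p̂ ± E = 0.487500 ± 0.041112 = (0.446388, 0.528612)

Rounded to 4 decimal places:

(0.4464, 0.5286)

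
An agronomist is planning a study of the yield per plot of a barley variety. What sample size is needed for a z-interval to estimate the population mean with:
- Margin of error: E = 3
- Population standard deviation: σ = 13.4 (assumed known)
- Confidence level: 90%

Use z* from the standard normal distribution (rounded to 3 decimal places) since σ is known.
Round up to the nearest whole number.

Using z* since population σ is known (z-interval formula).

For 90% confidence, z* = 1.645 (from standard normal table)

Sample size formula for z-interval: n = (z*σ/E)²

n = (1.645 × 13.4 / 3)²
  = (7.347667)²
  = 53.9882

Round up to the nearest whole number: n = 54

54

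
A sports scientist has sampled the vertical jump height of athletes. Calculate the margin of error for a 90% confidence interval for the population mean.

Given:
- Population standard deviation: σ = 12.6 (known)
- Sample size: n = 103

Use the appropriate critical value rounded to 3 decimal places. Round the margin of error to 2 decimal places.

The population standard deviation σ is known, so use the z-interval margin of error formula.

For 90% confidence, z* = 1.645 (from standard normal table)

Margin of error formula for z-interval: E = z* × σ/√n

E = 1.645 × 12.6/√103
  = 1.645 × 1.241515
  = 2.0423

Rounded to 2 decimal places:

2.04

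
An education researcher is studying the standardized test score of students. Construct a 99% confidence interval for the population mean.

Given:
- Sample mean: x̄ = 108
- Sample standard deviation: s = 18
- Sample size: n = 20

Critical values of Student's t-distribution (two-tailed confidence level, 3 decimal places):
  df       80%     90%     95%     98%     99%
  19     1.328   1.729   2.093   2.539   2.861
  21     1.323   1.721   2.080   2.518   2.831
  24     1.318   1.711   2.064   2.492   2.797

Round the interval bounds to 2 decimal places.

The population standard deviation σ is unknown (only the sample standard deviation s is given), so use a t-interval with df = n - 1 = 20 - 1 = 19.

For 99% confidence with df = 19, t* = 2.861 (from t-table)

Standard error: SE = s/√n = 18/√20 = 4.024922

Margin of error: E = t* × SE = 2.861 × 4.024922 = 11.5153

T-interval: x̄ ± E = 108 ± 11.5153 = (96.4847, 119.5153)

Rounded to 2 decimal places:

(96.48, 119.52)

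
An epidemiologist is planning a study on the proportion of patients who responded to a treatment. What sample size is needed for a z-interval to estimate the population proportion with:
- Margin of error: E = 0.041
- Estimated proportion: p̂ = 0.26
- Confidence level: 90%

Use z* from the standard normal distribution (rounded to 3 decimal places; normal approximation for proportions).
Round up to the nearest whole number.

Using z* for proportion z-interval (normal approximation).

For 90% confidence, z* = 1.645 (from standard normal table)

Sample size formula for proportion z-interval: n = z*²p̂(1-p̂)/E²

n = 1.645² × 0.26 × 0.74 / 0.041²
  = 2.706025 × 0.1924 / 0.001681
  = 309.7199

Round up to the nearest whole number: n = 310

310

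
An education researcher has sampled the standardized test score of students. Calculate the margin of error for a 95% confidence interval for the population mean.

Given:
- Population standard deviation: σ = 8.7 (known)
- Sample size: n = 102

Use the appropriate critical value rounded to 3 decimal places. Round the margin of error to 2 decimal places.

The population standard deviation σ is known, so use the z-interval margin of error formula.

For 95% confidence, z* = 1.96 (from standard normal table)

Margin of error formula for z-interval: E = z* × σ/√n

E = 1.96 × 8.7/√102
  = 1.96 × 0.861428
  = 1.6884

Rounded to 2 decimal places:

1.69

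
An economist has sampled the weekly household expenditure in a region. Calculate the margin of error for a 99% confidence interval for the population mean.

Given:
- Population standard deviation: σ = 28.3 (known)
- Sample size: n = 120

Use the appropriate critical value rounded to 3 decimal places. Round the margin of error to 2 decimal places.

The population standard deviation σ is known, so use the z-interval margin of error formula.

For 99% confidence, z* = 2.576 (from standard normal table)

Margin of error formula for z-interval: E = z* × σ/√n

E = 2.576 × 28.3/√120
  = 2.576 × 2.583425
  = 6.6549

Rounded to 2 decimal places:

6.65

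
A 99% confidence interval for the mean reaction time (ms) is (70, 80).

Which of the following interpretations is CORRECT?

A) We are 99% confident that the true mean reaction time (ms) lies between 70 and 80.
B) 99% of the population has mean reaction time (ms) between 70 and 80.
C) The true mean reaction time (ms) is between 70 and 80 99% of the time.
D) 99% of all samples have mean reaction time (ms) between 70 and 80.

A confidence interval represents our confidence in the procedure, not a probability statement about the parameter.

Key concept: If we repeated this sampling process many times and computed a 99% CI each time, about 99% of those intervals would contain the true population parameter.

For this specific interval (70, 80):
- Midpoint (point estimate): 75
- Margin of error: 5

The correct interpretation is the one stating confidence that the true parameter lies in the interval — option A.

A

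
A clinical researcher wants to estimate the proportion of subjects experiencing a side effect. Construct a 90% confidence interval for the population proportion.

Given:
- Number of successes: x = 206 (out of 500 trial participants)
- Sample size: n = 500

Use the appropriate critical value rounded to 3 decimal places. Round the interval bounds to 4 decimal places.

Sample proportion: p̂ = 206/500 = 0.412000

Check conditions for normal approximation:
  np̂ = 206 ≥ 10 ✓
  n(1-p̂) = 294 ≥ 10 ✓

The sample is large enough, so use a z-interval (normal approximation) for the proportion.

For 90% confidence, z* = 1.645 (from standard normal table)

Standard error: SE = √(p̂(1-p̂)/n) = √(0.412000×0.588000/500) = 0.02201163

Margin of error: E = z* × SE = 1.645 × 0.02201163 = 0.036209

Z-interval: p̂ ± E = 0.412000 ± 0.036209 = (0.375791, 0.448209)

Rounded to 4 decimal places:

(0.3758, 0.4482)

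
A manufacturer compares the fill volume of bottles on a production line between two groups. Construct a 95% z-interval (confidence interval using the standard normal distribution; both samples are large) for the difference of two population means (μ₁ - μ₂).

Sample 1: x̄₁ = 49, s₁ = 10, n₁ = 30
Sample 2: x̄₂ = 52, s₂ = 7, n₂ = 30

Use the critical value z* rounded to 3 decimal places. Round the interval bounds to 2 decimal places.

Both samples are large (n₁ = 30 ≥ 30, n₂ = 30 ≥ 30), so a z-interval for the difference of means applies.

Point estimate: x̄₁ - x̄₂ = 49 - 52 = -3

Standard error: SE = √(s₁²/n₁ + s₂²/n₂)
= √(10²/30 + 7²/30)
= √(3.333333 + 1.633333)
= 2.228602

For 95% confidence, z* = 1.96 (from standard normal table)
Margin of error: E = z* × SE = 1.96 × 2.228602 = 4.3681

Z-interval: (x̄₁ - x̄₂) ± E = -3 ± 4.3681 = (-7.3681, 1.3681)

Rounded to 2 decimal places:

(-7.37, 1.37)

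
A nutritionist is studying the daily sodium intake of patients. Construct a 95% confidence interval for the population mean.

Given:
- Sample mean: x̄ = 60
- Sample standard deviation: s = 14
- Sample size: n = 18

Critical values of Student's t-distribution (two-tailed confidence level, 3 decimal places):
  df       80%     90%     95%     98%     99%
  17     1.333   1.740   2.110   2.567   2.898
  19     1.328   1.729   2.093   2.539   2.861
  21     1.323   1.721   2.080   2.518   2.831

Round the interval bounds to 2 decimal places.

The population standard deviation σ is unknown (only the sample standard deviation s is given), so use a t-interval with df = n - 1 = 18 - 1 = 17.

For 95% confidence with df = 17, t* = 2.110 (from t-table)

Standard error: SE = s/√n = 14/√18 = 3.299832

Margin of error: E = t* × SE = 2.110 × 3.299832 = 6.9626

T-interval: x̄ ± E = 60 ± 6.9626 = (53.0374, 66.9626)

Rounded to 2 decimal places:

(53.04, 66.96)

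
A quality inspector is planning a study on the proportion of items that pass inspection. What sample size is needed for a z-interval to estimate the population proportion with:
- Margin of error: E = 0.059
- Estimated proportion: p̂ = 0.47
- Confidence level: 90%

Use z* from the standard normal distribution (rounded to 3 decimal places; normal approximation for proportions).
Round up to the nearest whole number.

Using z* for proportion z-interval (normal approximation).

For 90% confidence, z* = 1.645 (from standard normal table)

Sample size formula for proportion z-interval: n = z*²p̂(1-p̂)/E²

n = 1.645² × 0.47 × 0.53 / 0.059²
  = 2.706025 × 0.2491 / 0.003481
  = 193.6429

Round up to the nearest whole number: n = 194

194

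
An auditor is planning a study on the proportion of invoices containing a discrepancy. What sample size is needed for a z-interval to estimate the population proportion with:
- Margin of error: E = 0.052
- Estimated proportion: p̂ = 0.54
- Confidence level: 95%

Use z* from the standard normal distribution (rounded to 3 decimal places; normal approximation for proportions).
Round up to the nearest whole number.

Using z* for proportion z-interval (normal approximation).

For 95% confidence, z* = 1.96 (from standard normal table)

Sample size formula for proportion z-interval: n = z*²p̂(1-p̂)/E²

n = 1.96² × 0.54 × 0.46 / 0.052²
  = 3.8416 × 0.2484 / 0.002704
  = 352.9044

Round up to the nearest whole number: n = 353

353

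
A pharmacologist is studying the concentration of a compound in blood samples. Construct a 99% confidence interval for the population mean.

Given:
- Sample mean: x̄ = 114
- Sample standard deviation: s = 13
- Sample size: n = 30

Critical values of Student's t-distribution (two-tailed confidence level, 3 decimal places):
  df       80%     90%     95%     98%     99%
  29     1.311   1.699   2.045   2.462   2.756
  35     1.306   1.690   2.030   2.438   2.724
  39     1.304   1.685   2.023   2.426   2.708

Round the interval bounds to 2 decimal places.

The population standard deviation σ is unknown (only the sample standard deviation s is given), so use a t-interval with df = n - 1 = 30 - 1 = 29.

For 99% confidence with df = 29, t* = 2.756 (from t-table)

Standard error: SE = s/√n = 13/√30 = 2.373464

Margin of error: E = t* × SE = 2.756 × 2.373464 = 6.5413

T-interval: x̄ ± E = 114 ± 6.5413 = (107.4587, 120.5413)

Rounded to 2 decimal places:

(107.46, 120.54)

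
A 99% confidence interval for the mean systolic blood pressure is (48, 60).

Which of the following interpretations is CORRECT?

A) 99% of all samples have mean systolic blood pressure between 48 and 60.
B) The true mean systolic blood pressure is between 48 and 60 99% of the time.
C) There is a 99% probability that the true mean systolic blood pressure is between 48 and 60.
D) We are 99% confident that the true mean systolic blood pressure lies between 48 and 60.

A confidence interval represents our confidence in the procedure, not a probability statement about the parameter.

Key concept: If we repeated this sampling process many times and computed a 99% CI each time, about 99% of those intervals would contain the true population parameter.

For this specific interval (48, 60):
- Midpoint (point estimate): 54
- Margin of error: 6

The correct interpretation is the one stating confidence that the true parameter lies in the interval — option D.

D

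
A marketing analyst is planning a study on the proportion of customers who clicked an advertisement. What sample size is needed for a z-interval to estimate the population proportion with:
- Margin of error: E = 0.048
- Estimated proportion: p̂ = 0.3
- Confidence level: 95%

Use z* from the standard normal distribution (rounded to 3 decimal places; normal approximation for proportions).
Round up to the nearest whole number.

Using z* for proportion z-interval (normal approximation).

For 95% confidence, z* = 1.96 (from standard normal table)

Sample size formula for proportion z-interval: n = z*²p̂(1-p̂)/E²

n = 1.96² × 0.3 × 0.7 / 0.048²
  = 3.8416 × 0.21 / 0.002304
  = 350.1458

Round up to the nearest whole number: n = 351

351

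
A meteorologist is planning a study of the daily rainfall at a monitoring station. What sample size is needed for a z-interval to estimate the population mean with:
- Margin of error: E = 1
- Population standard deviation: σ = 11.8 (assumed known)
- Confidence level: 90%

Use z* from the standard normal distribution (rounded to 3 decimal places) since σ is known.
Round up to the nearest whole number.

Using z* since population σ is known (z-interval formula).

For 90% confidence, z* = 1.645 (from standard normal table)

Sample size formula for z-interval: n = (z*σ/E)²

n = (1.645 × 11.8 / 1)²
  = (19.411000)²
  = 376.7869

Round up to the nearest whole number: n = 377

377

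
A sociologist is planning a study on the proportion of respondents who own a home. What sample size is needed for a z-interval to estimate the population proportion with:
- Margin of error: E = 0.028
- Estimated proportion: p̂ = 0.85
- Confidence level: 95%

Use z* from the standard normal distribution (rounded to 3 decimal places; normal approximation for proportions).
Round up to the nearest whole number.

Using z* for proportion z-interval (normal approximation).

For 95% confidence, z* = 1.96 (from standard normal table)

Sample size formula for proportion z-interval: n = z*²p̂(1-p̂)/E²

n = 1.96² × 0.85 × 0.15 / 0.028²
  = 3.8416 × 0.1275 / 0.000784
  = 624.7500

Round up to the nearest whole number: n = 625

625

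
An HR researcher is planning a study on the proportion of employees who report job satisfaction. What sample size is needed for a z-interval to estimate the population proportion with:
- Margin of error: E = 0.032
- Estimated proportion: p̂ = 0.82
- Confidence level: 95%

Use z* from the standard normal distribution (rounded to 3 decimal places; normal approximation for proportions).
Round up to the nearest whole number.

Using z* for proportion z-interval (normal approximation).

For 95% confidence, z* = 1.96 (from standard normal table)

Sample size formula for proportion z-interval: n = z*²p̂(1-p̂)/E²

n = 1.96² × 0.82 × 0.18 / 0.032²
  = 3.8416 × 0.1476 / 0.001024
  = 553.7306

Round up to the nearest whole number: n = 554

554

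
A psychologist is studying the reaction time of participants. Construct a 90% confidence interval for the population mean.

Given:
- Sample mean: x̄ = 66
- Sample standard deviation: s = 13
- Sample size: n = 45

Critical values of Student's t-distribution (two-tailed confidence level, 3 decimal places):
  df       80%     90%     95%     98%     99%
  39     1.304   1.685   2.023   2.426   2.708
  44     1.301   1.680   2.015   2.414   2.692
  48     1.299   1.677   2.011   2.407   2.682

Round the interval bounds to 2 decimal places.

The population standard deviation σ is unknown (only the sample standard deviation s is given), so use a t-interval with df = n - 1 = 45 - 1 = 44.

For 90% confidence with df = 44, t* = 1.680 (from t-table)

Standard error: SE = s/√n = 13/√45 = 1.937926

Margin of error: E = t* × SE = 1.680 × 1.937926 = 3.2557

T-interval: x̄ ± E = 66 ± 3.2557 = (62.7443, 69.2557)

Rounded to 2 decimal places:

(62.74, 69.26)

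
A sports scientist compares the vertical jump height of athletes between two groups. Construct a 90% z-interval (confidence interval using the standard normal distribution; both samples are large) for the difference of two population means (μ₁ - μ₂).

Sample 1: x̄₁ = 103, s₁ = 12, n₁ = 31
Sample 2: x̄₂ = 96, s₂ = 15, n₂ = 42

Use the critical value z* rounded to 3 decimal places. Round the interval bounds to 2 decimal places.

Both samples are large (n₁ = 31 ≥ 30, n₂ = 42 ≥ 30), so a z-interval for the difference of means applies.

Point estimate: x̄₁ - x̄₂ = 103 - 96 = 7

Standard error: SE = √(s₁²/n₁ + s₂²/n₂)
= √(12²/31 + 15²/42)
= √(4.645161 + 5.357143)
= 3.162642

For 90% confidence, z* = 1.645 (from standard normal table)
Margin of error: E = z* × SE = 1.645 × 3.162642 = 5.2025

Z-interval: (x̄₁ - x̄₂) ± E = 7 ± 5.2025 = (1.7975, 12.2025)

Rounded to 2 decimal places:

(1.80, 12.20)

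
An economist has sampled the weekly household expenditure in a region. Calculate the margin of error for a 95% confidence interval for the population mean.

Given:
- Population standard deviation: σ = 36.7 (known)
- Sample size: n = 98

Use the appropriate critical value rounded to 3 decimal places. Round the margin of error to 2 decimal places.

The population standard deviation σ is known, so use the z-interval margin of error formula.

For 95% confidence, z* = 1.96 (from standard normal table)

Margin of error formula for z-interval: E = z* × σ/√n

E = 1.96 × 36.7/√98
  = 1.96 × 3.707260
  = 7.2662

Rounded to 2 decimal places:

7.27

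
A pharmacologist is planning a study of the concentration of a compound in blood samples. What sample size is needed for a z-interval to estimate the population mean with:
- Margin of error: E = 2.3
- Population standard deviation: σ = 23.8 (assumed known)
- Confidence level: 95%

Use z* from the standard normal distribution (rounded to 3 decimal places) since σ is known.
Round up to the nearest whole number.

Using z* since population σ is known (z-interval formula).

For 95% confidence, z* = 1.96 (from standard normal table)

Sample size formula for z-interval: n = (z*σ/E)²

n = (1.96 × 23.8 / 2.3)²
  = (20.281739)²
  = 411.3489

Round up to the nearest whole number: n = 412

412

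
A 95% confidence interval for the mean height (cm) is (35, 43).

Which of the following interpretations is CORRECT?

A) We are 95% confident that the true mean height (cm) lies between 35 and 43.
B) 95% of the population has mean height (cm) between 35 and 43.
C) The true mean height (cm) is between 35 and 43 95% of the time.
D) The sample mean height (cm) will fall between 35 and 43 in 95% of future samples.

A confidence interval represents our confidence in the procedure, not a probability statement about the parameter.

Key concept: If we repeated this sampling process many times and computed a 95% CI each time, about 95% of those intervals would contain the true population parameter.

For this specific interval (35, 43):
- Midpoint (point estimate): 39
- Margin of error: 4

The correct interpretation is the one stating confidence that the true parameter lies in the interval — option A.

A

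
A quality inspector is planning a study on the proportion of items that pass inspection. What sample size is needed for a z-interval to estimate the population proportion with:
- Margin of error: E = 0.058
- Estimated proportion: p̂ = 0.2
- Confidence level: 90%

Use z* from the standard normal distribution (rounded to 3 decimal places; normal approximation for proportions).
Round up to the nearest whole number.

Using z* for proportion z-interval (normal approximation).

For 90% confidence, z* = 1.645 (from standard normal table)

Sample size formula for proportion z-interval: n = z*²p̂(1-p̂)/E²

n = 1.645² × 0.2 × 0.8 / 0.058²
  = 2.706025 × 0.16 / 0.003364
  = 128.7051

Round up to the nearest whole number: n = 129

129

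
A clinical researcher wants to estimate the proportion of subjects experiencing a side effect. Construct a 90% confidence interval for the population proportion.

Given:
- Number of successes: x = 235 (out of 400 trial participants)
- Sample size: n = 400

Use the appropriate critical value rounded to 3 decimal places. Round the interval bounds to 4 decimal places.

Sample proportion: p̂ = 235/400 = 0.587500

Check conditions for normal approximation:
  np̂ = 235 ≥ 10 ✓
  n(1-p̂) = 165 ≥ 10 ✓

The sample is large enough, so use a z-interval (normal approximation) for the proportion.

For 90% confidence, z* = 1.645 (from standard normal table)

Standard error: SE = √(p̂(1-p̂)/n) = √(0.587500×0.412500/400) = 0.02461421

Margin of error: E = z* × SE = 1.645 × 0.02461421 = 0.040490

Z-interval: p̂ ± E = 0.587500 ± 0.040490 = (0.547010, 0.627990)

Rounded to 4 decimal places:

(0.5470, 0.6280)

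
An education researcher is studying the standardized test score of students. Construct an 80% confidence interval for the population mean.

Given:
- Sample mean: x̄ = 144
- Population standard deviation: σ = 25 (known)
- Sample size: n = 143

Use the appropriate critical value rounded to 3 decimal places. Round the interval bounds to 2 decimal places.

The population standard deviation σ is known, so use a z-interval (standard normal critical value).

For 80% confidence, z* = 1.282 (from standard normal table)

Standard error: SE = σ/√n = 25/√143 = 2.090605

Margin of error: E = z* × SE = 1.282 × 2.090605 = 2.6802

Z-interval: x̄ ± E = 144 ± 2.6802 = (141.3198, 146.6802)

Rounded to 2 decimal places:

(141.32, 146.68)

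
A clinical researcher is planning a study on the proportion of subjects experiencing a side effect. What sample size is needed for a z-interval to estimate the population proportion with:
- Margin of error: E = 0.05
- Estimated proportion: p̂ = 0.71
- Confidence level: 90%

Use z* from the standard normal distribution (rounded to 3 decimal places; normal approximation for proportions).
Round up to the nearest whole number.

Using z* for proportion z-interval (normal approximation).

For 90% confidence, z* = 1.645 (from standard normal table)

Sample size formula for proportion z-interval: n = z*²p̂(1-p̂)/E²

n = 1.645² × 0.71 × 0.29 / 0.05²
  = 2.706025 × 0.2059 / 0.0025
  = 222.8682

Round up to the nearest whole number: n = 223

223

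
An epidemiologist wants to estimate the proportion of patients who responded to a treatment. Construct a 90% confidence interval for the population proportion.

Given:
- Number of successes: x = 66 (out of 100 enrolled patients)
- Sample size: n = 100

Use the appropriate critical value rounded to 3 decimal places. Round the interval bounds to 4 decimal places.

Sample proportion: p̂ = 66/100 = 0.660000

Check conditions for normal approximation:
  np̂ = 66 ≥ 10 ✓
  n(1-p̂) = 34 ≥ 10 ✓

The sample is large enough, so use a z-interval (normal approximation) for the proportion.

For 90% confidence, z* = 1.645 (from standard normal table)

Standard error: SE = √(p̂(1-p̂)/n) = √(0.660000×0.340000/100) = 0.04737088

Margin of error: E = z* × SE = 1.645 × 0.04737088 = 0.077925

Z-interval: p̂ ± E = 0.660000 ± 0.077925 = (0.582075, 0.737925)

Rounded to 4 decimal places:

(0.5821, 0.7379)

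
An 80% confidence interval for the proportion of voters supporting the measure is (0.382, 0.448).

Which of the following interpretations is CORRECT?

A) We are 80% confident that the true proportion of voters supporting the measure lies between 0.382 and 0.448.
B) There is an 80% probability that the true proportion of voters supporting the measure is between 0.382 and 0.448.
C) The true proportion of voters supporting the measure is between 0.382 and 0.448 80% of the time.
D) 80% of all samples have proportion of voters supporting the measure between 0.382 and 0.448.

A confidence interval represents our confidence in the procedure, not a probability statement about the parameter.

Key concept: If we repeated this sampling process many times and computed an 80% CI each time, about 80% of those intervals would contain the true population parameter.

For this specific interval (0.382, 0.448):
- Midpoint (point estimate): 0.415
- Margin of error: 0.033

The correct interpretation is the one stating confidence that the true parameter lies in the interval — option A.

A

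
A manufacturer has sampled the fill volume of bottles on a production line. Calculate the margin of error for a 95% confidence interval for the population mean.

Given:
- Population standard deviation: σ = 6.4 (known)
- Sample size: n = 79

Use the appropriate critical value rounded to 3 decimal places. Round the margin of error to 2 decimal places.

The population standard deviation σ is known, so use the z-interval margin of error formula.

For 95% confidence, z* = 1.96 (from standard normal table)

Margin of error formula for z-interval: E = z* × σ/√n

E = 1.96 × 6.4/√79
  = 1.96 × 0.720056
  = 1.4113

Rounded to 2 decimal places:

1.41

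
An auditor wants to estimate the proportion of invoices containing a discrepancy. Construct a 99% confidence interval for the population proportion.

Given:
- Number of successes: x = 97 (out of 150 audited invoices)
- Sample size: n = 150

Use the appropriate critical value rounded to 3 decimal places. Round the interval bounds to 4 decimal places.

Sample proportion: p̂ = 97/150 = 0.646667

Check conditions for normal approximation:
  np̂ = 97 ≥ 10 ✓
  n(1-p̂) = 53 ≥ 10 ✓

The sample is large enough, so use a z-interval (normal approximation) for the proportion.

For 99% confidence, z* = 2.576 (from standard normal table)

Standard error: SE = √(p̂(1-p̂)/n) = √(0.646667×0.353333/150) = 0.03902895

Margin of error: E = z* × SE = 2.576 × 0.03902895 = 0.100539

Z-interval: p̂ ± E = 0.646667 ± 0.100539 = (0.546128, 0.747205)

Rounded to 4 decimal places:

(0.5461, 0.7472)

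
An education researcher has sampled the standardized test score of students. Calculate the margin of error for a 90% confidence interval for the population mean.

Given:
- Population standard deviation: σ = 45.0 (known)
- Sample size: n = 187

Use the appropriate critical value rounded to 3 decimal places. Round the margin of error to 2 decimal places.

The population standard deviation σ is known, so use the z-interval margin of error formula.

For 90% confidence, z* = 1.645 (from standard normal table)

Margin of error formula for z-interval: E = z* × σ/√n

E = 1.645 × 45.0/√187
  = 1.645 × 3.290726
  = 5.4132

Rounded to 2 decimal places:

5.41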